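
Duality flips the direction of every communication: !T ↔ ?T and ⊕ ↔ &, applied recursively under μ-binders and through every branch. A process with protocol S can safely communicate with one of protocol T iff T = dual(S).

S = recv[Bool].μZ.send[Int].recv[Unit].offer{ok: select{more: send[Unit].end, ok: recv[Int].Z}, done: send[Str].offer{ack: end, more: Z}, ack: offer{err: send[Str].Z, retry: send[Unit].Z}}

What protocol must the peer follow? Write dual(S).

send[Bool].μZ.recv[Int].send[Unit].select{ok: offer{more: recv[Unit].end, ok: send[Int].Z}, done: recv[Str].select{ack: end, more: Z}, ack: select{err: recv[Str].Z, retry: recv[Unit].Z}}

recv[Bool] → send[Bool]
  μZ → μZ  (μ self-dual)
    send[Int] → recv[Int]
      recv[Unit] → send[Unit]
        offer{ok,done,ack} → select{ok,done,ack}  (external→internal)
          • ok:
            select{more,ok} → offer{more,ok}  (internal→external)
              • more:
                send[Unit] → recv[Unit]
                  end ↦ end
              • ok:
                recv[Int] → send[Int]
                  Z ↦ Z
          • done:
            send[Str] → recv[Str]
              offer{ack,more} → select{ack,more}  (external→internal)
                • ack:
                  end ↦ end
                • more:
                  Z ↦ Z
          • ack:
            offer{err,retry} → select{err,retry}  (external→internal)
              • err:
                send[Str] → recv[Str]
                  Z ↦ Z
              • retry:
                send[Unit] → recv[Unit]
                  Z ↦ Z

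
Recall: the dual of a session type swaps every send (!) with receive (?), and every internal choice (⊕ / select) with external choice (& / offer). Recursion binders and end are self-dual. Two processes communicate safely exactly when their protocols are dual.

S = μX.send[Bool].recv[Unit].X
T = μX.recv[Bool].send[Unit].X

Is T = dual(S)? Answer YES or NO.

μX | μX  ✓ (rec unchanged)
  send[Bool] | recv[Bool]  ✓
    recv[Unit] | send[Unit]  ✓
      X | X  ✓

YES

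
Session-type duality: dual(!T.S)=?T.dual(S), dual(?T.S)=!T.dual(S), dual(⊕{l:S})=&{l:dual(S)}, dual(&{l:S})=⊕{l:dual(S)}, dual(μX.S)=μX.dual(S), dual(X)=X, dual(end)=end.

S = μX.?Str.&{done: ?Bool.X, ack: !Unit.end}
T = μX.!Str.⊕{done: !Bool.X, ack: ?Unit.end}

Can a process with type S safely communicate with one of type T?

YES

μX | μX  ok (μ self-dual)
  ?Str | !Str  ok
    &{done,ack} | ⊕{done,ack}  ok labels match
      [done]
        ?Bool | !Bool  ok
          X | X  ok
      [ack]
        !Unit | ?Unit  ok
          end | end  ok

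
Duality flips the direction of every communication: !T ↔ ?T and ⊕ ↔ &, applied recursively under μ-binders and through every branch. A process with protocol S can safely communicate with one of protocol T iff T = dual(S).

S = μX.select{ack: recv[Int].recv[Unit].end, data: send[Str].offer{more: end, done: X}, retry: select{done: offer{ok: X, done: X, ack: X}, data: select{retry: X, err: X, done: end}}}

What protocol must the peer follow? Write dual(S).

μX.offer{ack: send[Int].send[Unit].end, data: recv[Str].select{more: end, done: X}, retry: offer{done: select{ok: X, done: X, ack: X}, data: offer{retry: X, err: X, done: end}}}

μX = μX  (rec unchanged)
  select{ack,data,retry} = offer{ack,data,retry}  (⊕→&)
    • ack:
      recv[Int] = send[Int]
        recv[Unit] = send[Unit]
          end ↦ end
    • data:
      send[Str] = recv[Str]
        offer{more,done} = select{more,done}  (offer→select)
          • more:
            end ↦ end
          • done:
            X ↦ X
    • retry:
      select{done,data} = offer{done,data}  (⊕→&)
        • done:
          offer{ok,done,ack} = select{ok,done,ack}  (offer→select)
            • ok:
              X ↦ X
            • done:
              X ↦ X
            • ack:
              X ↦ X
        • data:
          select{retry,err,done} = offer{retry,err,done}  (⊕→&)
            • retry:
              X ↦ X
            • err:
              X ↦ X
            • done:
              end ↦ end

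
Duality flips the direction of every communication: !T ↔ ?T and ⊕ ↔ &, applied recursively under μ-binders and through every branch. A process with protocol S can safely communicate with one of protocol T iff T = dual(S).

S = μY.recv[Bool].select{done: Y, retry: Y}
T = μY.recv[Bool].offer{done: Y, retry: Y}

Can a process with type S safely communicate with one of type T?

NO

μY vs μY  match (rec unchanged)
  recv[Bool] vs recv[Bool]  ✗ same direction on both sides — not dual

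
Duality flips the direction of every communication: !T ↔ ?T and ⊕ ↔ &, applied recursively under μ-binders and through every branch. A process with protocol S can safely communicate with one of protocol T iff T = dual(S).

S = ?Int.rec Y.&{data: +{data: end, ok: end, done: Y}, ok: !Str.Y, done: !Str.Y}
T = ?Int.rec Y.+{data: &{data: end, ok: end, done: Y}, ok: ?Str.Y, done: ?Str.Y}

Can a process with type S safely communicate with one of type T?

NO

?Int ‖ ?Int  ✗ same direction on both sides — not dual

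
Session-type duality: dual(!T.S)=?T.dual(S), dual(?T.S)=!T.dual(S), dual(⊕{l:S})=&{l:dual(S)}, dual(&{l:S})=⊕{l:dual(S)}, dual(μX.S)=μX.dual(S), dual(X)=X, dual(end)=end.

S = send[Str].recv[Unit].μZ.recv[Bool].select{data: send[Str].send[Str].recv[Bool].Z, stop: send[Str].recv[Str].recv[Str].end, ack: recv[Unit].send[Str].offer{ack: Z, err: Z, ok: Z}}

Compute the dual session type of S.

recv[Str].send[Unit].μZ.send[Bool].offer{data: recv[Str].recv[Str].send[Bool].Z, stop: recv[Str].send[Str].send[Str].end, ack: send[Unit].recv[Str].select{ack: Z, err: Z, ok: Z}}

send[Str] = recv[Str]
  recv[Unit] = send[Unit]
    μZ = μZ  (binder kept)
      recv[Bool] = send[Bool]
        select{data,stop,ack} = offer{data,stop,ack}  (select→offer)
          [data]
            send[Str] = recv[Str]
              send[Str] = recv[Str]
                recv[Bool] = send[Bool]
                  Z self-dual
          [stop]
            send[Str] = recv[Str]
              recv[Str] = send[Str]
                recv[Str] = send[Str]
                  end self-dual
          [ack]
            recv[Unit] = send[Unit]
              send[Str] = recv[Str]
                offer{ack,err,ok} = select{ack,err,ok}  (offer→select)
                  [ack]
                    Z self-dual
                  [err]
                    Z self-dual
                  [ok]
                    Z self-dual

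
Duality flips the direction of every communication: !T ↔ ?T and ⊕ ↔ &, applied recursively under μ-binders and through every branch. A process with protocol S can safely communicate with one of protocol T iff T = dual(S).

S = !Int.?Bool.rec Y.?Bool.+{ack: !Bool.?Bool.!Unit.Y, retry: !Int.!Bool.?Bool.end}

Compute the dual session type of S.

?Int.!Bool.rec Y.!Bool.&{ack: ?Bool.!Bool.?Unit.Y, retry: ?Int.?Bool.!Bool.end}

!Int ↦ ?Int
  ?Bool ↦ !Bool
    rec Y ↦ rec Y  (rec unchanged)
      ?Bool ↦ !Bool
        +{ack,retry} ↦ &{ack,retry}  (select→offer)
          [ack]
            !Bool ↦ ?Bool
              ?Bool ↦ !Bool
                !Unit ↦ ?Unit
                  Y ↦ Y
          [retry]
            !Int ↦ ?Int
              !Bool ↦ ?Bool
                ?Bool ↦ !Bool
                  end ↦ end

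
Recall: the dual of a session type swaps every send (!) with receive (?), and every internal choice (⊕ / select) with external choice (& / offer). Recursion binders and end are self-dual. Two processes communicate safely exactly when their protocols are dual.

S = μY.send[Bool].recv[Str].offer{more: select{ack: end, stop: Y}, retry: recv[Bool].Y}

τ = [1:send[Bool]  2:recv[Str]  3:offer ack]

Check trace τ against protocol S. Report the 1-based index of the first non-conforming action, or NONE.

3

step 1: send[Bool]  ok  cont: recv[Str].offer{more: select{ack: end, stop: μY.…}, retry: recv[Bool].μY.…}
step 2: recv[Str]  ok  cont: offer{more: select{ack: end, stop: μY.…}, retry: recv[Bool].μY.…}
step 3: got offer ack, protocol expects offer more or offer retry  ✗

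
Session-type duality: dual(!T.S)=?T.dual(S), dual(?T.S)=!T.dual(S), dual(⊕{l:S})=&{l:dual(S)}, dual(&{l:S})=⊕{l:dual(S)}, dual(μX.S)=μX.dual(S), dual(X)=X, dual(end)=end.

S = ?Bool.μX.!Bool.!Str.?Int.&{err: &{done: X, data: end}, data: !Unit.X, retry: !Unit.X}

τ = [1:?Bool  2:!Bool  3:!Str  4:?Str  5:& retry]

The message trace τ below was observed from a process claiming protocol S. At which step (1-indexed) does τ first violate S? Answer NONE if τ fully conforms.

4

@1 ?Bool  ✓  now at μX.…
@2 !Bool  ✓  now at !Str.?Int.&{err: &{done: μX.…, data: end}, data: !Unit.μX.…, retry: !Unit.μX.…}
@3 !Str  ✓  now at ?Int.&{err: &{done: μX.…, data: end}, data: !Unit.μX.…, retry: !Unit.μX.…}
@4 got ?Str, protocol expects ?Int  ✗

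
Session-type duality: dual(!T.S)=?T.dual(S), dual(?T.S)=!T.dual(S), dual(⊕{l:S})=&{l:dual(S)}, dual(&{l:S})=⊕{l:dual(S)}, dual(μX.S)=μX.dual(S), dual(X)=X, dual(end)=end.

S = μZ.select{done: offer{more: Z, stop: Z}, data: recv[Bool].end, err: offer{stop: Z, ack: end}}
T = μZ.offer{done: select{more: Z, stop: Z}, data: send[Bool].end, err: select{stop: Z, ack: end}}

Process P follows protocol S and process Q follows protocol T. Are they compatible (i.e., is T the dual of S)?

μZ ‖ μZ  match (binder kept)
  select{done,data,err} ‖ offer{done,data,err}  match label sets agree
    • done:
      offer{more,stop} ‖ select{more,stop}  match label sets agree
        • more:
          Z ‖ Z  match
        • stop:
          Z ‖ Z  match
    • data:
      recv[Bool] ‖ send[Bool]  match
        end ‖ end  match
    • err:
      offer{stop,ack} ‖ select{stop,ack}  match label sets agree
        • stop:
          Z ‖ Z  match
        • ack:
          end ‖ end  match

YES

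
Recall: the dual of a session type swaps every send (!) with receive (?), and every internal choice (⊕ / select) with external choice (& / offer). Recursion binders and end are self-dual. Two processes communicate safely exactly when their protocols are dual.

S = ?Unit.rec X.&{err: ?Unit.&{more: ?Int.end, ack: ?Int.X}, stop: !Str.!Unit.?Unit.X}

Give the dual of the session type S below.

!Unit.rec X.+{err: !Unit.+{more: !Int.end, ack: !Int.X}, stop: ?Str.?Unit.!Unit.X}

?Unit = !Unit
  rec X = rec X  (μ self-dual)
    &{err,stop} = +{err,stop}  (offer→select)
      • err:
        ?Unit = !Unit
          &{more,ack} = +{more,ack}  (offer→select)
            • more:
              ?Int = !Int
                end self-dual
            • ack:
              ?Int = !Int
                X self-dual
      • stop:
        !Str = ?Str
          !Unit = ?Unit
            ?Unit = !Unit
              X self-dual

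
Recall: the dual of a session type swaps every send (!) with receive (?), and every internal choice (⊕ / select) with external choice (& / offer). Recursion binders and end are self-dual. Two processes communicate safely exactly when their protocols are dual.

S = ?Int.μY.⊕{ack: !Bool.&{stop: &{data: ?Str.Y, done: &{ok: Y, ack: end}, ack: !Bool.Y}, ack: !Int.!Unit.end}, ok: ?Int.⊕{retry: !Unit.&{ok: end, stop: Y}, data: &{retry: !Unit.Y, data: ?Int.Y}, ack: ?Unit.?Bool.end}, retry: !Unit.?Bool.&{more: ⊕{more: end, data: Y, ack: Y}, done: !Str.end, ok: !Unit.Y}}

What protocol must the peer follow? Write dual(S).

!Int.μY.&{ack: ?Bool.⊕{stop: ⊕{data: !Str.Y, done: ⊕{ok: Y, ack: end}, ack: ?Bool.Y}, ack: ?Int.?Unit.end}, ok: !Int.&{retry: ?Unit.⊕{ok: end, stop: Y}, data: ⊕{retry: ?Unit.Y, data: !Int.Y}, ack: !Unit.!Bool.end}, retry: ?Unit.!Bool.⊕{more: &{more: end, data: Y, ack: Y}, done: ?Str.end, ok: ?Unit.Y}}

?Int ↦ !Int
  μY ↦ μY  (binder kept)
    ⊕{ack,ok,retry} ↦ &{ack,ok,retry}  (⊕→&)
      case ack:
        !Bool ↦ ?Bool
          &{stop,ack} ↦ ⊕{stop,ack}  (external→internal)
            case stop:
              &{data,done,ack} ↦ ⊕{data,done,ack}  (external→internal)
                case data:
                  ?Str ↦ !Str
                    Y self-dual
                case done:
                  &{ok,ack} ↦ ⊕{ok,ack}  (external→internal)
                    case ok:
                      Y self-dual
                    case ack:
                      end self-dual
                case ack:
                  !Bool ↦ ?Bool
                    Y self-dual
            case ack:
              !Int ↦ ?Int
                !Unit ↦ ?Unit
                  end self-dual
      case ok:
        ?Int ↦ !Int
          ⊕{retry,data,ack} ↦ &{retry,data,ack}  (⊕→&)
            case retry:
              !Unit ↦ ?Unit
                &{ok,stop} ↦ ⊕{ok,stop}  (external→internal)
                  case ok:
                    end self-dual
                  case stop:
                    Y self-dual
            case data:
              &{retry,data} ↦ ⊕{retry,data}  (external→internal)
                case retry:
                  !Unit ↦ ?Unit
                    Y self-dual
                case data:
                  ?Int ↦ !Int
                    Y self-dual
            case ack:
              ?Unit ↦ !Unit
                ?Bool ↦ !Bool
                  end self-dual
      case retry:
        !Unit ↦ ?Unit
          ?Bool ↦ !Bool
            &{more,done,ok} ↦ ⊕{more,done,ok}  (external→internal)
              case more:
                ⊕{more,data,ack} ↦ &{more,data,ack}  (⊕→&)
                  case more:
                    end self-dual
                  case data:
                    Y self-dual
                  case ack:
                    Y self-dual
              case done:
                !Str ↦ ?Str
                  end self-dual
              case ok:
                !Unit ↦ ?Unit
                  Y self-dual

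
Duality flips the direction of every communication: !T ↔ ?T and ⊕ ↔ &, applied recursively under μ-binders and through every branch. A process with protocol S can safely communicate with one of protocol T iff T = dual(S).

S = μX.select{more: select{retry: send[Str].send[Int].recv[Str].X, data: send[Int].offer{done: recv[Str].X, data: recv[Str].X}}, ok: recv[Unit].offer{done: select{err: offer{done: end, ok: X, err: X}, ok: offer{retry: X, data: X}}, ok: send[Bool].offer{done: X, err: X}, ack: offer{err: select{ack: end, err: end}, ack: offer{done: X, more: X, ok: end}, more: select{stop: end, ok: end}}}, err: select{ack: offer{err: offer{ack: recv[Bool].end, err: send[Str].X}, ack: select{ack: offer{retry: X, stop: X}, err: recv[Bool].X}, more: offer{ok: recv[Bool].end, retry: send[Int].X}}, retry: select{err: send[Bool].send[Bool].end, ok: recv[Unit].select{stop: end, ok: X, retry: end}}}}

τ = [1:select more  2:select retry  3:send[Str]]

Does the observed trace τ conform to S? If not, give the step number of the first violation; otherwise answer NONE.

NONE

@1 select more  match  state: select{retry: send[Str].send[Int].recv[Str].μX.…, data: send[Int].offer{done: recv[Str].μX.…, data: recv[Str].μX.…}}
@2 select retry  match  state: send[Str].send[Int].recv[Str].μX.…
@3 send[Str]  match  state: send[Int].recv[Str].μX.…
τ conforms to S (length 3)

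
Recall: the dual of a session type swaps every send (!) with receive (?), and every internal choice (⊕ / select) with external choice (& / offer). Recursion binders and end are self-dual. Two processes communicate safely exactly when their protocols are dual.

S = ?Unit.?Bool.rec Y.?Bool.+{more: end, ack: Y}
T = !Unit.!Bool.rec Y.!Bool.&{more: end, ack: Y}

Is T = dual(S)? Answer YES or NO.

?Unit ‖ !Unit  match
  ?Bool ‖ !Bool  match
    rec Y ‖ rec Y  match (μ self-dual)
      ?Bool ‖ !Bool  match
        +{more,ack} ‖ &{more,ack}  match same labels
          • more:
            end ‖ end  match
          • ack:
            Y ‖ Y  match

YES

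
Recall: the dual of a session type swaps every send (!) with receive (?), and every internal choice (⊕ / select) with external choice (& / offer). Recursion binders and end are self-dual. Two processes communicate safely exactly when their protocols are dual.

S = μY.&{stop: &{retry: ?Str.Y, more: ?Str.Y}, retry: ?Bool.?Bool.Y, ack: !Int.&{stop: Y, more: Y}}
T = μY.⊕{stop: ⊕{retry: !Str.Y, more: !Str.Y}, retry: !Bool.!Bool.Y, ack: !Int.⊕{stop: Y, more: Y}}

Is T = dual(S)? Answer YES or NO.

μY vs μY  ✓ (binder kept)
  &{stop,retry,ack} vs ⊕{stop,retry,ack}  ✓ label sets agree
    • stop:
      &{retry,more} vs ⊕{retry,more}  ✓ label sets agree
        • retry:
          ?Str vs !Str  ✓
            Y vs Y  ✓
        • more:
          ?Str vs !Str  ✓
            Y vs Y  ✓
    • retry:
      ?Bool vs !Bool  ✓
        ?Bool vs !Bool  ✓
          Y vs Y  ✓
    • ack:
      !Int vs !Int  ✗ same direction on both sides — not dual

NO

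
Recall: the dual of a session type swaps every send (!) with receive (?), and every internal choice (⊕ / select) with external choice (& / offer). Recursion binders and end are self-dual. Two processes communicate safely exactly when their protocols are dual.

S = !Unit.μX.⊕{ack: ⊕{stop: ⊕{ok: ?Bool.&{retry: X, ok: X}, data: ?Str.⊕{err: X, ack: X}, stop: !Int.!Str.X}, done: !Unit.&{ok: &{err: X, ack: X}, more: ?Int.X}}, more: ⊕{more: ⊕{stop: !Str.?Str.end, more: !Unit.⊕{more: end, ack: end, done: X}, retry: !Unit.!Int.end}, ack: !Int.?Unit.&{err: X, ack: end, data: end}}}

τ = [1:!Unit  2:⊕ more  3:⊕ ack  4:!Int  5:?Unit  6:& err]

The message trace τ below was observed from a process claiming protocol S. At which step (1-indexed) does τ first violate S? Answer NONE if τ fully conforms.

NONE

[1] !Unit  match  residual = μX.…
[2] ⊕ more  match  residual = ⊕{more: ⊕{stop: !Str.?Str.end, more: !Unit.⊕{more: end, ack: end, done: μX.…}, retry: !Unit.!Int.end}, ack: !Int.?Unit.&{err: μX.…, ack: end, data: end}}
[3] ⊕ ack  match  residual = !Int.?Unit.&{err: μX.…, ack: end, data: end}
[4] !Int  match  residual = ?Unit.&{err: μX.…, ack: end, data: end}
[5] ?Unit  match  residual = &{err: μX.…, ack: end, data: end}
[6] & err  match  residual = μX.…
all 6 steps conform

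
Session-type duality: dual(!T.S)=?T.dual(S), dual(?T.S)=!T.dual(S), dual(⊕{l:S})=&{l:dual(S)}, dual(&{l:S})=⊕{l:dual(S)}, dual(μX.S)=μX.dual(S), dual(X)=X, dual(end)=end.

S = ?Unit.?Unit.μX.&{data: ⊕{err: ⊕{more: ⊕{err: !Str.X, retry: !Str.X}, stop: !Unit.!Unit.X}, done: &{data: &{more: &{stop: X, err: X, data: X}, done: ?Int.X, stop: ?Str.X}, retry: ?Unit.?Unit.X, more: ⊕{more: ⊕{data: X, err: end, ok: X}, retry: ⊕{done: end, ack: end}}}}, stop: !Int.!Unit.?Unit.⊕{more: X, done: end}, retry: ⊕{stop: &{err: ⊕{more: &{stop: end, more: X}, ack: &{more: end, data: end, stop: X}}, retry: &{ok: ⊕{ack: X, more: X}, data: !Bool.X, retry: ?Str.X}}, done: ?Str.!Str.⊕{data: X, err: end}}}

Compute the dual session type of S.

!Unit.!Unit.μX.⊕{data: &{err: &{more: &{err: ?Str.X, retry: ?Str.X}, stop: ?Unit.?Unit.X}, done: ⊕{data: ⊕{more: ⊕{stop: X, err: X, data: X}, done: !Int.X, stop: !Str.X}, retry: !Unit.!Unit.X, more: &{more: &{data: X, err: end, ok: X}, retry: &{done: end, ack: end}}}}, stop: ?Int.?Unit.!Unit.&{more: X, done: end}, retry: &{stop: ⊕{err: &{more: ⊕{stop: end, more: X}, ack: ⊕{more: end, data: end, stop: X}}, retry: ⊕{ok: &{ack: X, more: X}, data: ?Bool.X, retry: !Str.X}}, done: !Str.?Str.&{data: X, err: end}}}

?Unit = !Unit
  ?Unit = !Unit
    μX = μX  (binder kept)
      &{data,stop,retry} = ⊕{data,stop,retry}  (external→internal)
        [data]
          ⊕{err,done} = &{err,done}  (select→offer)
            [err]
              ⊕{more,stop} = &{more,stop}  (select→offer)
                [more]
                  ⊕{err,retry} = &{err,retry}  (select→offer)
                    [err]
                      !Str = ?Str
                        dual(X) = X
                    [retry]
                      !Str = ?Str
                        dual(X) = X
                [stop]
                  !Unit = ?Unit
                    !Unit = ?Unit
                      dual(X) = X
            [done]
              &{data,retry,more} = ⊕{data,retry,more}  (external→internal)
                [data]
                  &{more,done,stop} = ⊕{more,done,stop}  (external→internal)
                    [more]
                      &{stop,err,data} = ⊕{stop,err,data}  (external→internal)
                        [stop]
                          dual(X) = X
                        [err]
                          dual(X) = X
                        [data]
                          dual(X) = X
                    [done]
                      ?Int = !Int
                        dual(X) = X
                    [stop]
                      ?Str = !Str
                        dual(X) = X
                [retry]
                  ?Unit = !Unit
                    ?Unit = !Unit
                      dual(X) = X
                [more]
                  ⊕{more,retry} = &{more,retry}  (select→offer)
                    [more]
                      ⊕{data,err,ok} = &{data,err,ok}  (select→offer)
                        [data]
                          dual(X) = X
                        [err]
                          dual(end) = end
                        [ok]
                          dual(X) = X
                    [retry]
                      ⊕{done,ack} = &{done,ack}  (select→offer)
                        [done]
                          dual(end) = end
                        [ack]
                          dual(end) = end
        [stop]
          !Int = ?Int
            !Unit = ?Unit
              ?Unit = !Unit
                ⊕{more,done} = &{more,done}  (select→offer)
                  [more]
                    dual(X) = X
                  [done]
                    dual(end) = end
        [retry]
          ⊕{stop,done} = &{stop,done}  (select→offer)
            [stop]
              &{err,retry} = ⊕{err,retry}  (external→internal)
                [err]
                  ⊕{more,ack} = &{more,ack}  (select→offer)
                    [more]
                      &{stop,more} = ⊕{stop,more}  (external→internal)
                        [stop]
                          dual(end) = end
                        [more]
                          dual(X) = X
                    [ack]
                      &{more,data,stop} = ⊕{more,data,stop}  (external→internal)
                        [more]
                          dual(end) = end
                        [data]
                          dual(end) = end
                        [stop]
                          dual(X) = X
                [retry]
                  &{ok,data,retry} = ⊕{ok,data,retry}  (external→internal)
                    [ok]
                      ⊕{ack,more} = &{ack,more}  (select→offer)
                        [ack]
                          dual(X) = X
                        [more]
                          dual(X) = X
                    [data]
                      !Bool = ?Bool
                        dual(X) = X
                    [retry]
                      ?Str = !Str
                        dual(X) = X
            [done]
              ?Str = !Str
                !Str = ?Str
                  ⊕{data,err} = &{data,err}  (select→offer)
                    [data]
                      dual(X) = X
                    [err]
                      dual(end) = end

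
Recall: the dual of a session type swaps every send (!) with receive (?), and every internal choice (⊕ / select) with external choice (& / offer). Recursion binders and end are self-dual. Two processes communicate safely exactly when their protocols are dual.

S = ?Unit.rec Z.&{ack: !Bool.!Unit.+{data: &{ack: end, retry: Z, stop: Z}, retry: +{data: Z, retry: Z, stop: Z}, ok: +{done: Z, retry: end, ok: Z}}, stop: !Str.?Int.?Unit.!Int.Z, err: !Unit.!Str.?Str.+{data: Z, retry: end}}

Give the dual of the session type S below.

?Unit → !Unit
  rec Z → rec Z  (μ self-dual)
    &{ack,stop,err} → +{ack,stop,err}  (external→internal)
      case ack:
        !Bool → ?Bool
          !Unit → ?Unit
            +{data,retry,ok} → &{data,retry,ok}  (select→offer)
              case data:
                &{ack,retry,stop} → +{ack,retry,stop}  (external→internal)
                  case ack:
                    end ↦ end
                  case retry:
                    Z ↦ Z
                  case stop:
                    Z ↦ Z
              case retry:
                +{data,retry,stop} → &{data,retry,stop}  (select→offer)
                  case data:
                    Z ↦ Z
                  case retry:
                    Z ↦ Z
                  case stop:
                    Z ↦ Z
              case ok:
                +{done,retry,ok} → &{done,retry,ok}  (select→offer)
                  case done:
                    Z ↦ Z
                  case retry:
                    end ↦ end
                  case ok:
                    Z ↦ Z
      case stop:
        !Str → ?Str
          ?Int → !Int
            ?Unit → !Unit
              !Int → ?Int
                Z ↦ Z
      case err:
        !Unit → ?Unit
          !Str → ?Str
            ?Str → !Str
              +{data,retry} → &{data,retry}  (select→offer)
                case data:
                  Z ↦ Z
                case retry:
                  end ↦ end

!Unit.rec Z.+{ack: ?Bool.?Unit.&{data: +{ack: end, retry: Z, stop: Z}, retry: &{data: Z, retry: Z, stop: Z}, ok: &{done: Z, retry: end, ok: Z}}, stop: ?Str.!Int.!Unit.?Int.Z, err: ?Unit.?Str.!Str.&{data: Z, retry: end}}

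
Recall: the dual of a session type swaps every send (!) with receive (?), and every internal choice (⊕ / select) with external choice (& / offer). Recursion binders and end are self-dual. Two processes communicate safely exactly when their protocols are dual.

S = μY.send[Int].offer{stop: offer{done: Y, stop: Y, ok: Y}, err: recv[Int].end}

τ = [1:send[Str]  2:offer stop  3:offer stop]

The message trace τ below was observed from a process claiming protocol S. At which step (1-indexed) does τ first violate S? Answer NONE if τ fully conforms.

step 1: got send[Str], protocol expects send[Int]  ✗

1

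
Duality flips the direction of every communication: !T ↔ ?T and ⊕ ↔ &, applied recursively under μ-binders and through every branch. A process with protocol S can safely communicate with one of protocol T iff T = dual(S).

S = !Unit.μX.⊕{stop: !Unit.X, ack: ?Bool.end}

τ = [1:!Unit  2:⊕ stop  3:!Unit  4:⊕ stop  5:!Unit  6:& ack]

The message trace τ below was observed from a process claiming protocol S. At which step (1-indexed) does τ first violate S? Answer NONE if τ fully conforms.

@1 !Unit  ok  residual = μX.…
@2 ⊕ stop  ok  residual = !Unit.μX.…
@3 !Unit  ok  residual = μX.…
@4 ⊕ stop  ok  residual = !Unit.μX.…
@5 !Unit  ok  residual = μX.…
@6 got & ack, protocol expects ⊕ stop or ⊕ ack  ✗

6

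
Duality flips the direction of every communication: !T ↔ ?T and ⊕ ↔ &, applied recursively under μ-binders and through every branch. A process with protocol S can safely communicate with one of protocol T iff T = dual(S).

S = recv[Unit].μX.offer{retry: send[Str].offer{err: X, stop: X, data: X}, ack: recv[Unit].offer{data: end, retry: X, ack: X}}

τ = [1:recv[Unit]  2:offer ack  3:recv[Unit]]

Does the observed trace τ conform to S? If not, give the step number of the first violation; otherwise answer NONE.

step 1: recv[Unit]  match  now at μX.…
step 2: offer ack  match  now at recv[Unit].offer{data: end, retry: μX.…, ack: μX.…}
step 3: recv[Unit]  match  now at offer{data: end, retry: μX.…, ack: μX.…}
τ conforms to S (length 3)

NONE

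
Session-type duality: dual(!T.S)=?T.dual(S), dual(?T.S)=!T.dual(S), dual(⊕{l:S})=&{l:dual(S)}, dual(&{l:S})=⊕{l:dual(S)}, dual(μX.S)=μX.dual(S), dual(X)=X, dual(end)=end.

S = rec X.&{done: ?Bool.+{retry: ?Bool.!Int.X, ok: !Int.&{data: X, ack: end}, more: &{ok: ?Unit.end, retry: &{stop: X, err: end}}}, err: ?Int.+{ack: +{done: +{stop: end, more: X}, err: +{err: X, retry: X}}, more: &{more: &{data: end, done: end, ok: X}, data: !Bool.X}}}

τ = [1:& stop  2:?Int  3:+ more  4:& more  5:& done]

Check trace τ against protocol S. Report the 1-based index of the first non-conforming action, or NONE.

1

[1] got & stop, protocol expects & done or & err  ✗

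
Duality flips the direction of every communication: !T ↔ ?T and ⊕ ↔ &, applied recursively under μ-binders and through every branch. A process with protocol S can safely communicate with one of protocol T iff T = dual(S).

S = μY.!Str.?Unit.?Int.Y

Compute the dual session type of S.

μY = μY  (μ self-dual)
  !Str = ?Str
    ?Unit = !Unit
      ?Int = !Int
        Y self-dual

μY.?Str.!Unit.!Int.Y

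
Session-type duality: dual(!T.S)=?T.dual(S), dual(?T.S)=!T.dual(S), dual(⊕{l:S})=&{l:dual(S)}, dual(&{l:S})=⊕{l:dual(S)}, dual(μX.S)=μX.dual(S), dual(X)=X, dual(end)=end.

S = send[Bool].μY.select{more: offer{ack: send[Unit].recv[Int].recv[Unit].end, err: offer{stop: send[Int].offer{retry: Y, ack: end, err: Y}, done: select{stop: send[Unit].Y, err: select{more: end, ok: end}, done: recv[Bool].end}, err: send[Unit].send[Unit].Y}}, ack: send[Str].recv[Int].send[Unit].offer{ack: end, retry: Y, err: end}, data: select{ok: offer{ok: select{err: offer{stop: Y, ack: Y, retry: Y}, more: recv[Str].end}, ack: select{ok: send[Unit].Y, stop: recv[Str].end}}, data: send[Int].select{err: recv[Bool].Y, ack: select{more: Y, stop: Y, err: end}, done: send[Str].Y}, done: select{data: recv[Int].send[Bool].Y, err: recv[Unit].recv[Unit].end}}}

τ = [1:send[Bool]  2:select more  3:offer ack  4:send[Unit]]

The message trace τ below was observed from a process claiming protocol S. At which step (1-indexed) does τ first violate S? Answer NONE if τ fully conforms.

[1] send[Bool]  ✓  residual = μY.…
[2] select more  ✓  residual = offer{ack: send[Unit].recv[Int].recv[Unit].end, err: offer{stop: send[Int].offer{retry: μY.…, ack: end, err: μY.…}, done: select{stop: send[Unit].μY.…, err: select{more: end, ok: end}, done: recv[Bool].end}, err: send[Unit].send[Unit].μY.…}}
[3] offer ack  ✓  residual = send[Unit].recv[Int].recv[Unit].end
[4] send[Unit]  ✓  residual = recv[Int].recv[Unit].end
all 4 steps conform

NONE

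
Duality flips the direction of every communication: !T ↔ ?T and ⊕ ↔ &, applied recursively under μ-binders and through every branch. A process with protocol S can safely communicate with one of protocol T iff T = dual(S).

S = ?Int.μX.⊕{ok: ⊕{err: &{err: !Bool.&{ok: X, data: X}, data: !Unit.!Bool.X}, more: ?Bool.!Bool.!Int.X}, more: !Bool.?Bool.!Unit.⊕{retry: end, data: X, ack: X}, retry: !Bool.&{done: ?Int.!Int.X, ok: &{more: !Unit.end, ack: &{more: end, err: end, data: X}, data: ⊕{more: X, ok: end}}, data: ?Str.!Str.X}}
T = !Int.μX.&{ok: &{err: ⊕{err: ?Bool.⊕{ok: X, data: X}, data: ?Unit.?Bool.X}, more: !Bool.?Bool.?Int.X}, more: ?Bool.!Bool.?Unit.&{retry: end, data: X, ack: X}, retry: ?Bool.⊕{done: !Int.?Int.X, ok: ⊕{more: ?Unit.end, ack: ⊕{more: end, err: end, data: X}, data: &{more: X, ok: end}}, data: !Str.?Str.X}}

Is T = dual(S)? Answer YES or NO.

YES

?Int | !Int  match
  μX | μX  match (rec unchanged)
    ⊕{ok,more,retry} | &{ok,more,retry}  match label sets agree
      case ok:
        ⊕{err,more} | &{err,more}  match label sets agree
          case err:
            &{err,data} | ⊕{err,data}  match label sets agree
              case err:
                !Bool | ?Bool  match
                  &{ok,data} | ⊕{ok,data}  match label sets agree
                    case ok:
                      X | X  match
                    case data:
                      X | X  match
              case data:
                !Unit | ?Unit  match
                  !Bool | ?Bool  match
                    X | X  match
          case more:
            ?Bool | !Bool  match
              !Bool | ?Bool  match
                !Int | ?Int  match
                  X | X  match
      case more:
        !Bool | ?Bool  match
          ?Bool | !Bool  match
            !Unit | ?Unit  match
              ⊕{retry,data,ack} | &{retry,data,ack}  match label sets agree
                case retry:
                  end | end  match
                case data:
                  X | X  match
                case ack:
                  X | X  match
      case retry:
        !Bool | ?Bool  match
          &{done,ok,data} | ⊕{done,ok,data}  match label sets agree
            case done:
              ?Int | !Int  match
                !Int | ?Int  match
                  X | X  match
            case ok:
              &{more,ack,data} | ⊕{more,ack,data}  match label sets agree
                case more:
                  !Unit | ?Unit  match
                    end | end  match
                case ack:
                  &{more,err,data} | ⊕{more,err,data}  match label sets agree
                    case more:
                      end | end  match
                    case err:
                      end | end  match
                    case data:
                      X | X  match
                case data:
                  ⊕{more,ok} | &{more,ok}  match label sets agree
                    case more:
                      X | X  match
                    case ok:
                      end | end  match
            case data:
              ?Str | !Str  match
                !Str | ?Str  match
                  X | X  match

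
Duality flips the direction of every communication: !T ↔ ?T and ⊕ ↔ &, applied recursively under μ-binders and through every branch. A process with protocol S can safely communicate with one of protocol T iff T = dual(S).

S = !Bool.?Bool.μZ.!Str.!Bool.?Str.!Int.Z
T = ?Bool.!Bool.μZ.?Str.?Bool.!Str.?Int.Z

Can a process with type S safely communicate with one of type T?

YES

!Bool ‖ ?Bool  ok
  ?Bool ‖ !Bool  ok
    μZ ‖ μZ  ok (μ self-dual)
      !Str ‖ ?Str  ok
        !Bool ‖ ?Bool  ok
          ?Str ‖ !Str  ok
            !Int ‖ ?Int  ok
              Z ‖ Z  ok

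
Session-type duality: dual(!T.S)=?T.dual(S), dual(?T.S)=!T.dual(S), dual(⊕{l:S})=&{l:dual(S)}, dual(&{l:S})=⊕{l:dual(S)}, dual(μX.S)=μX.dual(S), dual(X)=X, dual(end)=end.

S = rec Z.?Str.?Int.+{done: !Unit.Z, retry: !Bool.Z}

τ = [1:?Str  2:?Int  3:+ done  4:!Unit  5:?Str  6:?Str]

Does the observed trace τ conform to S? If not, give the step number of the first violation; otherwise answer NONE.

[1] ?Str  match  now at ?Int.+{done: !Unit.rec Z.…, retry: !Bool.rec Z.…}
[2] ?Int  match  now at +{done: !Unit.rec Z.…, retry: !Bool.rec Z.…}
[3] + done  match  now at !Unit.rec Z.…
[4] !Unit  match  now at rec Z.…
[5] ?Str  match  now at ?Int.+{done: !Unit.rec Z.…, retry: !Bool.rec Z.…}
[6] got ?Str, protocol expects ?Int  ✗

6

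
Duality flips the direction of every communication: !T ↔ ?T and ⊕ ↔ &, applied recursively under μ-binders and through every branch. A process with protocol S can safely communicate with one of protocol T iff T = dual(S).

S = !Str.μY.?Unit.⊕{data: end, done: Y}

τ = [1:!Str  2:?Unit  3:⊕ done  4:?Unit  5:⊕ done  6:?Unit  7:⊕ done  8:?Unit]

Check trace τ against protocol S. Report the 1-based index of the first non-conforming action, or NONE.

@1 !Str  ✓  now at μY.…
@2 ?Unit  ✓  now at ⊕{data: end, done: μY.…}
@3 ⊕ done  ✓  now at μY.…
@4 ?Unit  ✓  now at ⊕{data: end, done: μY.…}
@5 ⊕ done  ✓  now at μY.…
@6 ?Unit  ✓  now at ⊕{data: end, done: μY.…}
@7 ⊕ done  ✓  now at μY.…
@8 ?Unit  ✓  now at ⊕{data: end, done: μY.…}
all 8 steps conform

NONE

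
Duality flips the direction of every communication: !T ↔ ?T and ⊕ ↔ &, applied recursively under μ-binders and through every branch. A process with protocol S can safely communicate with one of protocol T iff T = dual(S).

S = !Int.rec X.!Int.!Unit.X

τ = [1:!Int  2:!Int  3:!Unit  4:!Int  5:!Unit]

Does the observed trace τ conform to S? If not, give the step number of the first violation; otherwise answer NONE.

NONE

step 1: !Int  match  now at rec X.…
step 2: !Int  match  now at !Unit.rec X.…
step 3: !Unit  match  now at rec X.…
step 4: !Int  match  now at !Unit.rec X.…
step 5: !Unit  match  now at rec X.…
τ conforms to S (length 5)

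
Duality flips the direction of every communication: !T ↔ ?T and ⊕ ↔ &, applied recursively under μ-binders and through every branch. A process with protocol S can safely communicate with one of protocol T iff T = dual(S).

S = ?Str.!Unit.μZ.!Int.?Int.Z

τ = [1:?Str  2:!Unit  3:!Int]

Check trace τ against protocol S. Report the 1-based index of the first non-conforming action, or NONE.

NONE

@1 ?Str  match  now at !Unit.μZ.…
@2 !Unit  match  now at μZ.…
@3 !Int  match  now at ?Int.μZ.…
all 3 steps conform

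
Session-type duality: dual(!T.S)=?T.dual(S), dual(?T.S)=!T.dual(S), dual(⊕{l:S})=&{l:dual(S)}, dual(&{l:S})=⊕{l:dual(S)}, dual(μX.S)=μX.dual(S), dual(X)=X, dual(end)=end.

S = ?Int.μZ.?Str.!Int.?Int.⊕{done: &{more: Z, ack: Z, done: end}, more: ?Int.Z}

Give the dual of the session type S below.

!Int.μZ.!Str.?Int.!Int.&{done: ⊕{more: Z, ack: Z, done: end}, more: !Int.Z}

?Int → !Int
  μZ → μZ  (binder kept)
    ?Str → !Str
      !Int → ?Int
        ?Int → !Int
          ⊕{done,more} → &{done,more}  (internal→external)
            case done:
              &{more,ack,done} → ⊕{more,ack,done}  (external→internal)
                case more:
                  Z ↦ Z
                case ack:
                  Z ↦ Z
                case done:
                  end ↦ end
            case more:
              ?Int → !Int
                Z ↦ Z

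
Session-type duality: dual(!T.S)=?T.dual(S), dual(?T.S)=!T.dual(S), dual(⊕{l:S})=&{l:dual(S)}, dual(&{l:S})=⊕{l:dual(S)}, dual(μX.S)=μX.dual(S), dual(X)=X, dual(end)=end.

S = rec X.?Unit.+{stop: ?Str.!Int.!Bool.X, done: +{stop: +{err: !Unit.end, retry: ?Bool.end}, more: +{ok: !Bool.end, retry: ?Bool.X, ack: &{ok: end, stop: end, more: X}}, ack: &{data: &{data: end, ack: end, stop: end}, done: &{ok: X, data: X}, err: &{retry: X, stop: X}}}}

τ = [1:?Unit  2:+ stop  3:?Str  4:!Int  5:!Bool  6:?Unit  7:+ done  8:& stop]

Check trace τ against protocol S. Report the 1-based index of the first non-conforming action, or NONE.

8

@1 ?Unit  ok  cont: +{stop: ?Str.!Int.!Bool.rec X.…, done: +{stop: +{err: !Unit.end, retry: ?Bool.end}, more: +{ok: !Bool.end, retry: ?Bool.rec X.…, ack: &{ok: end, stop: end, more: rec X.…}}, ack: &{data: &{data: end, ack: end, stop: end}, done: &{ok: rec X.…, data: rec X.…}, err: &{retry: rec X.…, stop: rec X.…}}}}
@2 + stop  ok  cont: ?Str.!Int.!Bool.rec X.…
@3 ?Str  ok  cont: !Int.!Bool.rec X.…
@4 !Int  ok  cont: !Bool.rec X.…
@5 !Bool  ok  cont: rec X.…
@6 ?Unit  ok  cont: +{stop: ?Str.!Int.!Bool.rec X.…, done: +{stop: +{err: !Unit.end, retry: ?Bool.end}, more: +{ok: !Bool.end, retry: ?Bool.rec X.…, ack: &{ok: end, stop: end, more: rec X.…}}, ack: &{data: &{data: end, ack: end, stop: end}, done: &{ok: rec X.…, data: rec X.…}, err: &{retry: rec X.…, stop: rec X.…}}}}
@7 + done  ok  cont: +{stop: +{err: !Unit.end, retry: ?Bool.end}, more: +{ok: !Bool.end, retry: ?Bool.rec X.…, ack: &{ok: end, stop: end, more: rec X.…}}, ack: &{data: &{data: end, ack: end, stop: end}, done: &{ok: rec X.…, data: rec X.…}, err: &{retry: rec X.…, stop: rec X.…}}}
@8 got & stop, protocol expects + stop or + more or + ack  ✗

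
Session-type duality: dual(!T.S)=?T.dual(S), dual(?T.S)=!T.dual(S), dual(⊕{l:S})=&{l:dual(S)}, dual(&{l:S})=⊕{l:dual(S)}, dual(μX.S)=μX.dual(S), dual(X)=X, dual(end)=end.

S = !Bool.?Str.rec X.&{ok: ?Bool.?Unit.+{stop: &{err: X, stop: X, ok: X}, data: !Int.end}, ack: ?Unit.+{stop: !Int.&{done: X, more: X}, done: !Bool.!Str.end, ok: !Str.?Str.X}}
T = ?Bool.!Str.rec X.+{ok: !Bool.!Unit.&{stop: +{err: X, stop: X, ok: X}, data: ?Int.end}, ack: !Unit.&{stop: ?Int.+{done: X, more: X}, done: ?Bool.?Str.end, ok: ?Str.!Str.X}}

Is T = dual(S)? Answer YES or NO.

YES

!Bool ‖ ?Bool  ✓
  ?Str ‖ !Str  ✓
    rec X ‖ rec X  ✓ (rec unchanged)
      &{ok,ack} ‖ +{ok,ack}  ✓ label sets agree
        • ok:
          ?Bool ‖ !Bool  ✓
            ?Unit ‖ !Unit  ✓
              +{stop,data} ‖ &{stop,data}  ✓ label sets agree
                • stop:
                  &{err,stop,ok} ‖ +{err,stop,ok}  ✓ label sets agree
                    • err:
                      X ‖ X  ✓
                    • stop:
                      X ‖ X  ✓
                    • ok:
                      X ‖ X  ✓
                • data:
                  !Int ‖ ?Int  ✓
                    end ‖ end  ✓
        • ack:
          ?Unit ‖ !Unit  ✓
            +{stop,done,ok} ‖ &{stop,done,ok}  ✓ label sets agree
              • stop:
                !Int ‖ ?Int  ✓
                  &{done,more} ‖ +{done,more}  ✓ label sets agree
                    • done:
                      X ‖ X  ✓
                    • more:
                      X ‖ X  ✓
              • done:
                !Bool ‖ ?Bool  ✓
                  !Str ‖ ?Str  ✓
                    end ‖ end  ✓
              • ok:
                !Str ‖ ?Str  ✓
                  ?Str ‖ !Str  ✓
                    X ‖ X  ✓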